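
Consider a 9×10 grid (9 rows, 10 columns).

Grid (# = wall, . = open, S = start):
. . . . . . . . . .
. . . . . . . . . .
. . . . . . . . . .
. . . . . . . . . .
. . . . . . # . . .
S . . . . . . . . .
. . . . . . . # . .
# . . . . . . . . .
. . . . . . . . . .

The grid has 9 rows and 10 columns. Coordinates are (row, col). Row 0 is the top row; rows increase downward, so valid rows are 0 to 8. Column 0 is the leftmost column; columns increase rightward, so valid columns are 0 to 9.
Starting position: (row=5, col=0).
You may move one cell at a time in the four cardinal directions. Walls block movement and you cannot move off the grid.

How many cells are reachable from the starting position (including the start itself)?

BFS flood-fill from (row=5, col=0):
  Distance 0: (row=5, col=0)
  Distance 1: (row=4, col=0), (row=5, col=1), (row=6, col=0)
  Distance 2: (row=3, col=0), (row=4, col=1), (row=5, col=2), (row=6, col=1)
  Distance 3: (row=2, col=0), (row=3, col=1), (row=4, col=2), (row=5, col=3), (row=6, col=2), (row=7, col=1)
  Distance 4: (row=1, col=0), (row=2, col=1), (row=3, col=2), (row=4, col=3), (row=5, col=4), (row=6, col=3), (row=7, col=2), (row=8, col=1)
  Distance 5: (row=0, col=0), (row=1, col=1), (row=2, col=2), (row=3, col=3), (row=4, col=4), (row=5, col=5), (row=6, col=4), (row=7, col=3), (row=8, col=0), (row=8, col=2)
  Distance 6: (row=0, col=1), (row=1, col=2), (row=2, col=3), (row=3, col=4), (row=4, col=5), (row=5, col=6), (row=6, col=5), (row=7, col=4), (row=8, col=3)
  Distance 7: (row=0, col=2), (row=1, col=3), (row=2, col=4), (row=3, col=5), (row=5, col=7), (row=6, col=6), (row=7, col=5), (row=8, col=4)
  Distance 8: (row=0, col=3), (row=1, col=4), (row=2, col=5), (row=3, col=6), (row=4, col=7), (row=5, col=8), (row=7, col=6), (row=8, col=5)
  Distance 9: (row=0, col=4), (row=1, col=5), (row=2, col=6), (row=3, col=7), (row=4, col=8), (row=5, col=9), (row=6, col=8), (row=7, col=7), (row=8, col=6)
  Distance 10: (row=0, col=5), (row=1, col=6), (row=2, col=7), (row=3, col=8), (row=4, col=9), (row=6, col=9), (row=7, col=8), (row=8, col=7)
  Distance 11: (row=0, col=6), (row=1, col=7), (row=2, col=8), (row=3, col=9), (row=7, col=9), (row=8, col=8)
  Distance 12: (row=0, col=7), (row=1, col=8), (row=2, col=9), (row=8, col=9)
  Distance 13: (row=0, col=8), (row=1, col=9)
  Distance 14: (row=0, col=9)
Total reachable: 87 (grid has 87 open cells total)

Answer: Reachable cells: 87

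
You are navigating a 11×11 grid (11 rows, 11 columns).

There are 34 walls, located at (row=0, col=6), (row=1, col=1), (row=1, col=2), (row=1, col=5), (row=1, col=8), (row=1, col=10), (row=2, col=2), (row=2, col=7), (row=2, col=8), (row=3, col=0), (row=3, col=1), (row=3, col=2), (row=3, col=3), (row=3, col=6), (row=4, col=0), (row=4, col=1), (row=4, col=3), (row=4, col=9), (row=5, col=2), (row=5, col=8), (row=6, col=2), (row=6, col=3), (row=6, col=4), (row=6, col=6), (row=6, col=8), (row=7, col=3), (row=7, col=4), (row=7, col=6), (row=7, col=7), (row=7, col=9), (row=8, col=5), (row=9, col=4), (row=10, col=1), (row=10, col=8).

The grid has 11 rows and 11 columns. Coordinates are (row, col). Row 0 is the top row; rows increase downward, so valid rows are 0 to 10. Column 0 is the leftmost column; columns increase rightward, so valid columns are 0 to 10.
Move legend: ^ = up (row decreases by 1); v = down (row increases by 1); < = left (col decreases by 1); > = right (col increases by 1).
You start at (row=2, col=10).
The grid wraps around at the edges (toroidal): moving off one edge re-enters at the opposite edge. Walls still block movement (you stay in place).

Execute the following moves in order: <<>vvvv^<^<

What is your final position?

Answer: Final position: (row=5, col=9)

Derivation:
Start: (row=2, col=10)
  < (left): (row=2, col=10) -> (row=2, col=9)
  < (left): blocked, stay at (row=2, col=9)
  > (right): (row=2, col=9) -> (row=2, col=10)
  v (down): (row=2, col=10) -> (row=3, col=10)
  v (down): (row=3, col=10) -> (row=4, col=10)
  v (down): (row=4, col=10) -> (row=5, col=10)
  v (down): (row=5, col=10) -> (row=6, col=10)
  ^ (up): (row=6, col=10) -> (row=5, col=10)
  < (left): (row=5, col=10) -> (row=5, col=9)
  ^ (up): blocked, stay at (row=5, col=9)
  < (left): blocked, stay at (row=5, col=9)
Final: (row=5, col=9)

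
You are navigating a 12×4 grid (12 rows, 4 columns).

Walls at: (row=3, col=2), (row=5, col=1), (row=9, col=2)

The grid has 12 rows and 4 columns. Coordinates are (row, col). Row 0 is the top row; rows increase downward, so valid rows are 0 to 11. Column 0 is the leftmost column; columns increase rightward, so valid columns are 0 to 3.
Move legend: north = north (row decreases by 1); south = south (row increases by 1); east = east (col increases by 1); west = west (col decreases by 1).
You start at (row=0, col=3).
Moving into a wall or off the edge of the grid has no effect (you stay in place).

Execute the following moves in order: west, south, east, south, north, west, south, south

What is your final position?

Start: (row=0, col=3)
  west (west): (row=0, col=3) -> (row=0, col=2)
  south (south): (row=0, col=2) -> (row=1, col=2)
  east (east): (row=1, col=2) -> (row=1, col=3)
  south (south): (row=1, col=3) -> (row=2, col=3)
  north (north): (row=2, col=3) -> (row=1, col=3)
  west (west): (row=1, col=3) -> (row=1, col=2)
  south (south): (row=1, col=2) -> (row=2, col=2)
  south (south): blocked, stay at (row=2, col=2)
Final: (row=2, col=2)

Answer: Final position: (row=2, col=2)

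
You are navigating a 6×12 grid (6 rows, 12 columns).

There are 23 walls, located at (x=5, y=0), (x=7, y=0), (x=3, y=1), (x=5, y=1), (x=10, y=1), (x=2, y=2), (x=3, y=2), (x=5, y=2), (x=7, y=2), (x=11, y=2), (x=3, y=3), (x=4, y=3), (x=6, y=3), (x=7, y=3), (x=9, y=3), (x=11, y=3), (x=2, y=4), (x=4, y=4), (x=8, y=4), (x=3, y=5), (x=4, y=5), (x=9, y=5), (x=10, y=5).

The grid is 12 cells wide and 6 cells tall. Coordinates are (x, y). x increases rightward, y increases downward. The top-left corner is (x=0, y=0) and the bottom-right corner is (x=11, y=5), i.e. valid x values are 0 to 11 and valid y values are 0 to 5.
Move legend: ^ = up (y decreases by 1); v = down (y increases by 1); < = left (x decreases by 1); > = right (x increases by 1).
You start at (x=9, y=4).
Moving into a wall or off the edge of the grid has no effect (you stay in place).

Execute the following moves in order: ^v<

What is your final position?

Answer: Final position: (x=9, y=4)

Derivation:
Start: (x=9, y=4)
  ^ (up): blocked, stay at (x=9, y=4)
  v (down): blocked, stay at (x=9, y=4)
  < (left): blocked, stay at (x=9, y=4)
Final: (x=9, y=4)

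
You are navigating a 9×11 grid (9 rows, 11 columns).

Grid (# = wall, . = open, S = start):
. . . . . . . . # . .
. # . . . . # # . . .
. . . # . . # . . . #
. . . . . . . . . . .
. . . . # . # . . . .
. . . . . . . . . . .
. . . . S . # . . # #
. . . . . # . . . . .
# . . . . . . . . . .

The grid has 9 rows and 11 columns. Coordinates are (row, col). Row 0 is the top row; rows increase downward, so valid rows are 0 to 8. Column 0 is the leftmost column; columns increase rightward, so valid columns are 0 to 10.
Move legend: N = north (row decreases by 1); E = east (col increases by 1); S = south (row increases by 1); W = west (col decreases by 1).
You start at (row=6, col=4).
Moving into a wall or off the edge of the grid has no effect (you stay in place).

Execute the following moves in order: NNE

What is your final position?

Start: (row=6, col=4)
  N (north): (row=6, col=4) -> (row=5, col=4)
  N (north): blocked, stay at (row=5, col=4)
  E (east): (row=5, col=4) -> (row=5, col=5)
Final: (row=5, col=5)

Answer: Final position: (row=5, col=5)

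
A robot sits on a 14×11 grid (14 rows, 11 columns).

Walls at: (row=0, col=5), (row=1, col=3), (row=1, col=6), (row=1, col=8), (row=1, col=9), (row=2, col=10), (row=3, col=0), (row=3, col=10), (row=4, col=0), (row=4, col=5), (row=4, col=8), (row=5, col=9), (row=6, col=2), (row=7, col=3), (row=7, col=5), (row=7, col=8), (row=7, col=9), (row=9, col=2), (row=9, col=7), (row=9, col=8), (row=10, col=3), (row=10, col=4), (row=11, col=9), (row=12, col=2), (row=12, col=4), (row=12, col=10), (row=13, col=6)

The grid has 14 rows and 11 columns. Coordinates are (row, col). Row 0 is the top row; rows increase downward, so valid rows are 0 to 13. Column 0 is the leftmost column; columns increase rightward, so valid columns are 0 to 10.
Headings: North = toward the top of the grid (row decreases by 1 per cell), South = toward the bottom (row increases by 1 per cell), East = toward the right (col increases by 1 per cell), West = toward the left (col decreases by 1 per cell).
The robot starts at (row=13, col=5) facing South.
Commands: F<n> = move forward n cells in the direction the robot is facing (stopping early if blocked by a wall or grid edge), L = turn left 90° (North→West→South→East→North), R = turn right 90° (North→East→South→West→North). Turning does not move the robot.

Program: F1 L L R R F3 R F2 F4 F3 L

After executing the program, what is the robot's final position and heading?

Start: (row=13, col=5), facing South
  F1: move forward 0/1 (blocked), now at (row=13, col=5)
  L: turn left, now facing East
  L: turn left, now facing North
  R: turn right, now facing East
  R: turn right, now facing South
  F3: move forward 0/3 (blocked), now at (row=13, col=5)
  R: turn right, now facing West
  F2: move forward 2, now at (row=13, col=3)
  F4: move forward 3/4 (blocked), now at (row=13, col=0)
  F3: move forward 0/3 (blocked), now at (row=13, col=0)
  L: turn left, now facing South
Final: (row=13, col=0), facing South

Answer: Final position: (row=13, col=0), facing South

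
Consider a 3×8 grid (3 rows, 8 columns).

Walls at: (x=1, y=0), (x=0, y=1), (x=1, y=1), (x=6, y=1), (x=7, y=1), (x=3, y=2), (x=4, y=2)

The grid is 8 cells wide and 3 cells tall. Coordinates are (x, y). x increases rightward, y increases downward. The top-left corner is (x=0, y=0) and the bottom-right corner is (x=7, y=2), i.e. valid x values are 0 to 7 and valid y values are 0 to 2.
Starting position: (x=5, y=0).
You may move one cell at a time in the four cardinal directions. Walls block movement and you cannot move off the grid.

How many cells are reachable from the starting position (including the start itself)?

Answer: Reachable cells: 16

Derivation:
BFS flood-fill from (x=5, y=0):
  Distance 0: (x=5, y=0)
  Distance 1: (x=4, y=0), (x=6, y=0), (x=5, y=1)
  Distance 2: (x=3, y=0), (x=7, y=0), (x=4, y=1), (x=5, y=2)
  Distance 3: (x=2, y=0), (x=3, y=1), (x=6, y=2)
  Distance 4: (x=2, y=1), (x=7, y=2)
  Distance 5: (x=2, y=2)
  Distance 6: (x=1, y=2)
  Distance 7: (x=0, y=2)
Total reachable: 16 (grid has 17 open cells total)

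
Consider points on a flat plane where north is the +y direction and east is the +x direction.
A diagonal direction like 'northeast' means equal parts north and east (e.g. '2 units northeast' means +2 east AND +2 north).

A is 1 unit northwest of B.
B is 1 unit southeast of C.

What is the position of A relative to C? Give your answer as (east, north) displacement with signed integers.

Answer: A is at (east=0, north=0) relative to C.

Derivation:
Place C at the origin (east=0, north=0).
  B is 1 unit southeast of C: delta (east=+1, north=-1); B at (east=1, north=-1).
  A is 1 unit northwest of B: delta (east=-1, north=+1); A at (east=0, north=0).
Therefore A relative to C: (east=0, north=0).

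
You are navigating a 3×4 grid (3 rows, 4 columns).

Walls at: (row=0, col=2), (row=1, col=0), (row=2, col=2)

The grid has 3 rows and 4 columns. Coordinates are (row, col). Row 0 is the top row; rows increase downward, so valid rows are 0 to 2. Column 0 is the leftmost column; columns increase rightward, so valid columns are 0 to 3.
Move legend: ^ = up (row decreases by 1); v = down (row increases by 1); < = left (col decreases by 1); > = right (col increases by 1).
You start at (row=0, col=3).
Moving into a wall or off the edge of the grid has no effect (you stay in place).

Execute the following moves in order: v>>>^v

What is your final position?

Start: (row=0, col=3)
  v (down): (row=0, col=3) -> (row=1, col=3)
  [×3]> (right): blocked, stay at (row=1, col=3)
  ^ (up): (row=1, col=3) -> (row=0, col=3)
  v (down): (row=0, col=3) -> (row=1, col=3)
Final: (row=1, col=3)

Answer: Final position: (row=1, col=3)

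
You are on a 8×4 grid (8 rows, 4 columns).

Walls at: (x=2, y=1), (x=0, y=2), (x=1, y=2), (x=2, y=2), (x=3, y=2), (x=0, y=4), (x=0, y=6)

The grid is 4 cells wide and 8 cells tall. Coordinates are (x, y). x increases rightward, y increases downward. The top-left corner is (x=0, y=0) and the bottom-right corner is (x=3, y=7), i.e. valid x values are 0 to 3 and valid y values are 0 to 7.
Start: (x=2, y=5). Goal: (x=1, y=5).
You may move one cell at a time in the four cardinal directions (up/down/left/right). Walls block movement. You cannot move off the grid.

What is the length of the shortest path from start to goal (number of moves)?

BFS from (x=2, y=5) until reaching (x=1, y=5):
  Distance 0: (x=2, y=5)
  Distance 1: (x=2, y=4), (x=1, y=5), (x=3, y=5), (x=2, y=6)  <- goal reached here
One shortest path (1 moves): (x=2, y=5) -> (x=1, y=5)

Answer: Shortest path length: 1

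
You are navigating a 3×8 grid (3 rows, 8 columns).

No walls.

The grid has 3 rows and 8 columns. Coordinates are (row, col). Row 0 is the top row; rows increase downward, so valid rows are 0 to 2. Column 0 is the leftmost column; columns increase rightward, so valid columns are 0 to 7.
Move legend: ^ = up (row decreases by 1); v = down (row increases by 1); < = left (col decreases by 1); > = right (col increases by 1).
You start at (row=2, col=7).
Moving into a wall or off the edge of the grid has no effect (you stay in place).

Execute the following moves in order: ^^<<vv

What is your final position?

Answer: Final position: (row=2, col=5)

Derivation:
Start: (row=2, col=7)
  ^ (up): (row=2, col=7) -> (row=1, col=7)
  ^ (up): (row=1, col=7) -> (row=0, col=7)
  < (left): (row=0, col=7) -> (row=0, col=6)
  < (left): (row=0, col=6) -> (row=0, col=5)
  v (down): (row=0, col=5) -> (row=1, col=5)
  v (down): (row=1, col=5) -> (row=2, col=5)
Final: (row=2, col=5)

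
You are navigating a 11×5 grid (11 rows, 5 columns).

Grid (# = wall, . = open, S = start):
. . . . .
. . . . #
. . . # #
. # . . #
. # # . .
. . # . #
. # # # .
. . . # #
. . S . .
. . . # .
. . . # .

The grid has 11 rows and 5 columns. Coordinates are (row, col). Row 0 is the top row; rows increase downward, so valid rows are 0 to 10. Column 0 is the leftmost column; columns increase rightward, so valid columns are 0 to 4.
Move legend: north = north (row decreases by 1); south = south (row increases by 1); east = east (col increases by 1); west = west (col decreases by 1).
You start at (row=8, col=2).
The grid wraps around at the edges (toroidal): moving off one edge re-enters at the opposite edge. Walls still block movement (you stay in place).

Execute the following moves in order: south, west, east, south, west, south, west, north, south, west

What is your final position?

Start: (row=8, col=2)
  south (south): (row=8, col=2) -> (row=9, col=2)
  west (west): (row=9, col=2) -> (row=9, col=1)
  east (east): (row=9, col=1) -> (row=9, col=2)
  south (south): (row=9, col=2) -> (row=10, col=2)
  west (west): (row=10, col=2) -> (row=10, col=1)
  south (south): (row=10, col=1) -> (row=0, col=1)
  west (west): (row=0, col=1) -> (row=0, col=0)
  north (north): (row=0, col=0) -> (row=10, col=0)
  south (south): (row=10, col=0) -> (row=0, col=0)
  west (west): (row=0, col=0) -> (row=0, col=4)
Final: (row=0, col=4)

Answer: Final position: (row=0, col=4)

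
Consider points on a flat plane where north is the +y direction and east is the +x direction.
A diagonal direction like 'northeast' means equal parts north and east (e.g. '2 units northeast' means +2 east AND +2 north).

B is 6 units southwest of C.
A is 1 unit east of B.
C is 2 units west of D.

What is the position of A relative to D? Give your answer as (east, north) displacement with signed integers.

Place D at the origin (east=0, north=0).
  C is 2 units west of D: delta (east=-2, north=+0); C at (east=-2, north=0).
  B is 6 units southwest of C: delta (east=-6, north=-6); B at (east=-8, north=-6).
  A is 1 unit east of B: delta (east=+1, north=+0); A at (east=-7, north=-6).
Therefore A relative to D: (east=-7, north=-6).

Answer: A is at (east=-7, north=-6) relative to D.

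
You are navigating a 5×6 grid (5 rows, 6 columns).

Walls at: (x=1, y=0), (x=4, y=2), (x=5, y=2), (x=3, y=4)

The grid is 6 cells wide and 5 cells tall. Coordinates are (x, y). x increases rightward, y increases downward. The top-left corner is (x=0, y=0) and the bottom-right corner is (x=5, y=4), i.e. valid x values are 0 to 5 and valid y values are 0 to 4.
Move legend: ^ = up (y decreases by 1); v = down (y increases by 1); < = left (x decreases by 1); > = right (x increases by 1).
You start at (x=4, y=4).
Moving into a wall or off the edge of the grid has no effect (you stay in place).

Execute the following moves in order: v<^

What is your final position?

Answer: Final position: (x=4, y=3)

Derivation:
Start: (x=4, y=4)
  v (down): blocked, stay at (x=4, y=4)
  < (left): blocked, stay at (x=4, y=4)
  ^ (up): (x=4, y=4) -> (x=4, y=3)
Final: (x=4, y=3)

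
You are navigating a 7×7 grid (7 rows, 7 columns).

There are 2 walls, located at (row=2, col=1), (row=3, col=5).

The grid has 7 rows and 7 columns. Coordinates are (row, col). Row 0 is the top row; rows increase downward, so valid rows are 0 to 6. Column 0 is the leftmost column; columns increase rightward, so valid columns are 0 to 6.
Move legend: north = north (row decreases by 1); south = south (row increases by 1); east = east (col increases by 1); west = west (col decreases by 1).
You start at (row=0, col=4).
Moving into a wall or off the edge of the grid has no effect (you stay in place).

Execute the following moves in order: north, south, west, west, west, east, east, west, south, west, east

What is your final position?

Start: (row=0, col=4)
  north (north): blocked, stay at (row=0, col=4)
  south (south): (row=0, col=4) -> (row=1, col=4)
  west (west): (row=1, col=4) -> (row=1, col=3)
  west (west): (row=1, col=3) -> (row=1, col=2)
  west (west): (row=1, col=2) -> (row=1, col=1)
  east (east): (row=1, col=1) -> (row=1, col=2)
  east (east): (row=1, col=2) -> (row=1, col=3)
  west (west): (row=1, col=3) -> (row=1, col=2)
  south (south): (row=1, col=2) -> (row=2, col=2)
  west (west): blocked, stay at (row=2, col=2)
  east (east): (row=2, col=2) -> (row=2, col=3)
Final: (row=2, col=3)

Answer: Final position: (row=2, col=3)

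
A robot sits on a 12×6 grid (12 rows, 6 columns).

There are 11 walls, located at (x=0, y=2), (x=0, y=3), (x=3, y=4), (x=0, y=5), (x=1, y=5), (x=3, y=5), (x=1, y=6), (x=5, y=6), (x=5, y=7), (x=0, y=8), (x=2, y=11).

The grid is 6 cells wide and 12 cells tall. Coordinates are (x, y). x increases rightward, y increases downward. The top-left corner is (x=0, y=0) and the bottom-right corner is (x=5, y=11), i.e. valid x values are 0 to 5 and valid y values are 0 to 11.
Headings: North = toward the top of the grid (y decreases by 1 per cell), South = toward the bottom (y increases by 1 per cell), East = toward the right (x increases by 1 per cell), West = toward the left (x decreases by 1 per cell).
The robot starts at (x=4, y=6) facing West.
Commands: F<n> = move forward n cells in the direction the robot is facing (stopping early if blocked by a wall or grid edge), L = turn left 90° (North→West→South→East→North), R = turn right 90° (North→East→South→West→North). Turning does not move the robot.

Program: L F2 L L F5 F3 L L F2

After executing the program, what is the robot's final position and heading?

Start: (x=4, y=6), facing West
  L: turn left, now facing South
  F2: move forward 2, now at (x=4, y=8)
  L: turn left, now facing East
  L: turn left, now facing North
  F5: move forward 5, now at (x=4, y=3)
  F3: move forward 3, now at (x=4, y=0)
  L: turn left, now facing West
  L: turn left, now facing South
  F2: move forward 2, now at (x=4, y=2)
Final: (x=4, y=2), facing South

Answer: Final position: (x=4, y=2), facing South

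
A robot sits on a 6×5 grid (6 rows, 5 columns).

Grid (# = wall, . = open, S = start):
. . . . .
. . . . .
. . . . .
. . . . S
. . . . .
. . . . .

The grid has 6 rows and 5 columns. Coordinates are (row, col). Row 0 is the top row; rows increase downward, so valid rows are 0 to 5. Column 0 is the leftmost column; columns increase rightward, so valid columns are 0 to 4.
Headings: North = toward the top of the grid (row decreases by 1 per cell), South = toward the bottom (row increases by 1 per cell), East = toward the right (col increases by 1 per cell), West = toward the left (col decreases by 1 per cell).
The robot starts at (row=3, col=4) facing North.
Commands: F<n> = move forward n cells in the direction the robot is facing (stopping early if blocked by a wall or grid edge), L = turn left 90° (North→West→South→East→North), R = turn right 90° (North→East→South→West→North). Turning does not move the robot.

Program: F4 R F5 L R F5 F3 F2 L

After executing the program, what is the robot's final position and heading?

Answer: Final position: (row=0, col=4), facing North

Derivation:
Start: (row=3, col=4), facing North
  F4: move forward 3/4 (blocked), now at (row=0, col=4)
  R: turn right, now facing East
  F5: move forward 0/5 (blocked), now at (row=0, col=4)
  L: turn left, now facing North
  R: turn right, now facing East
  F5: move forward 0/5 (blocked), now at (row=0, col=4)
  F3: move forward 0/3 (blocked), now at (row=0, col=4)
  F2: move forward 0/2 (blocked), now at (row=0, col=4)
  L: turn left, now facing North
Final: (row=0, col=4), facing North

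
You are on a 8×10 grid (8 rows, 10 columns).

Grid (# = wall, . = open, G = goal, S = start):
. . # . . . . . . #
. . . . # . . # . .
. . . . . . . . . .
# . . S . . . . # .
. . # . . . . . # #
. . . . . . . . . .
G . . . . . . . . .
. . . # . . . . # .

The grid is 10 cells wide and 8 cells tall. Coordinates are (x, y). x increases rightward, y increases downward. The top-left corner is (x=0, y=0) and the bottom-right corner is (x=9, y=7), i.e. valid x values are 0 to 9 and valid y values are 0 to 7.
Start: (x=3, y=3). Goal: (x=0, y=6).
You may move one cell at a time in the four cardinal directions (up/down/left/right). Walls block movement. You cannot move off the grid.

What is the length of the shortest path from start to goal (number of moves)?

BFS from (x=3, y=3) until reaching (x=0, y=6):
  Distance 0: (x=3, y=3)
  Distance 1: (x=3, y=2), (x=2, y=3), (x=4, y=3), (x=3, y=4)
  Distance 2: (x=3, y=1), (x=2, y=2), (x=4, y=2), (x=1, y=3), (x=5, y=3), (x=4, y=4), (x=3, y=5)
  Distance 3: (x=3, y=0), (x=2, y=1), (x=1, y=2), (x=5, y=2), (x=6, y=3), (x=1, y=4), (x=5, y=4), (x=2, y=5), (x=4, y=5), (x=3, y=6)
  Distance 4: (x=4, y=0), (x=1, y=1), (x=5, y=1), (x=0, y=2), (x=6, y=2), (x=7, y=3), (x=0, y=4), (x=6, y=4), (x=1, y=5), (x=5, y=5), (x=2, y=6), (x=4, y=6)
  Distance 5: (x=1, y=0), (x=5, y=0), (x=0, y=1), (x=6, y=1), (x=7, y=2), (x=7, y=4), (x=0, y=5), (x=6, y=5), (x=1, y=6), (x=5, y=6), (x=2, y=7), (x=4, y=7)
  Distance 6: (x=0, y=0), (x=6, y=0), (x=8, y=2), (x=7, y=5), (x=0, y=6), (x=6, y=6), (x=1, y=7), (x=5, y=7)  <- goal reached here
One shortest path (6 moves): (x=3, y=3) -> (x=2, y=3) -> (x=1, y=3) -> (x=1, y=4) -> (x=0, y=4) -> (x=0, y=5) -> (x=0, y=6)

Answer: Shortest path length: 6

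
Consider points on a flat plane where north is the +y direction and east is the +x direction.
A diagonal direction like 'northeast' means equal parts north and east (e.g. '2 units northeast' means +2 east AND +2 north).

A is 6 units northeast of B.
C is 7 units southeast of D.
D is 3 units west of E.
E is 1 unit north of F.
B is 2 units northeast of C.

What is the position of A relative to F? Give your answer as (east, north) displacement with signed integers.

Place F at the origin (east=0, north=0).
  E is 1 unit north of F: delta (east=+0, north=+1); E at (east=0, north=1).
  D is 3 units west of E: delta (east=-3, north=+0); D at (east=-3, north=1).
  C is 7 units southeast of D: delta (east=+7, north=-7); C at (east=4, north=-6).
  B is 2 units northeast of C: delta (east=+2, north=+2); B at (east=6, north=-4).
  A is 6 units northeast of B: delta (east=+6, north=+6); A at (east=12, north=2).
Therefore A relative to F: (east=12, north=2).

Answer: A is at (east=12, north=2) relative to F.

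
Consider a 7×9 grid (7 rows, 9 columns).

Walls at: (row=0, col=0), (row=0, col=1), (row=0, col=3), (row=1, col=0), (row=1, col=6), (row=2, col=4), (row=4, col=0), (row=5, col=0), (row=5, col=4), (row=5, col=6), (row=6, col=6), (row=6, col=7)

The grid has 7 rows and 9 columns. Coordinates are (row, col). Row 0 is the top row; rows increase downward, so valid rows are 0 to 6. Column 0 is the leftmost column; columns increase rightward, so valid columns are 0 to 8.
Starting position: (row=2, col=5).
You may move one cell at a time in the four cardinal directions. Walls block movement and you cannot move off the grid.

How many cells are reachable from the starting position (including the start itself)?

Answer: Reachable cells: 51

Derivation:
BFS flood-fill from (row=2, col=5):
  Distance 0: (row=2, col=5)
  Distance 1: (row=1, col=5), (row=2, col=6), (row=3, col=5)
  Distance 2: (row=0, col=5), (row=1, col=4), (row=2, col=7), (row=3, col=4), (row=3, col=6), (row=4, col=5)
  Distance 3: (row=0, col=4), (row=0, col=6), (row=1, col=3), (row=1, col=7), (row=2, col=8), (row=3, col=3), (row=3, col=7), (row=4, col=4), (row=4, col=6), (row=5, col=5)
  Distance 4: (row=0, col=7), (row=1, col=2), (row=1, col=8), (row=2, col=3), (row=3, col=2), (row=3, col=8), (row=4, col=3), (row=4, col=7), (row=6, col=5)
  Distance 5: (row=0, col=2), (row=0, col=8), (row=1, col=1), (row=2, col=2), (row=3, col=1), (row=4, col=2), (row=4, col=8), (row=5, col=3), (row=5, col=7), (row=6, col=4)
  Distance 6: (row=2, col=1), (row=3, col=0), (row=4, col=1), (row=5, col=2), (row=5, col=8), (row=6, col=3)
  Distance 7: (row=2, col=0), (row=5, col=1), (row=6, col=2), (row=6, col=8)
  Distance 8: (row=6, col=1)
  Distance 9: (row=6, col=0)
Total reachable: 51 (grid has 51 open cells total)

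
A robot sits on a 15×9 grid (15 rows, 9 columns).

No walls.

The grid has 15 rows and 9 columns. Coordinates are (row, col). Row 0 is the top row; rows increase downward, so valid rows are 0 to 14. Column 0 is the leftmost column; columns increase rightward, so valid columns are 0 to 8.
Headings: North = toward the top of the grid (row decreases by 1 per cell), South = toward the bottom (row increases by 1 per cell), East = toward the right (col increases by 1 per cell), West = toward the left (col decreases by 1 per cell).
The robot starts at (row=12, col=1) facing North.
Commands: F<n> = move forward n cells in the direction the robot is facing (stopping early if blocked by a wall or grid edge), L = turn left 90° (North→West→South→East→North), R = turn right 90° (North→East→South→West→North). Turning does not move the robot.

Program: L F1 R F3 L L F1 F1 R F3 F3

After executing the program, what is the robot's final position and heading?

Answer: Final position: (row=11, col=0), facing West

Derivation:
Start: (row=12, col=1), facing North
  L: turn left, now facing West
  F1: move forward 1, now at (row=12, col=0)
  R: turn right, now facing North
  F3: move forward 3, now at (row=9, col=0)
  L: turn left, now facing West
  L: turn left, now facing South
  F1: move forward 1, now at (row=10, col=0)
  F1: move forward 1, now at (row=11, col=0)
  R: turn right, now facing West
  F3: move forward 0/3 (blocked), now at (row=11, col=0)
  F3: move forward 0/3 (blocked), now at (row=11, col=0)
Final: (row=11, col=0), facing West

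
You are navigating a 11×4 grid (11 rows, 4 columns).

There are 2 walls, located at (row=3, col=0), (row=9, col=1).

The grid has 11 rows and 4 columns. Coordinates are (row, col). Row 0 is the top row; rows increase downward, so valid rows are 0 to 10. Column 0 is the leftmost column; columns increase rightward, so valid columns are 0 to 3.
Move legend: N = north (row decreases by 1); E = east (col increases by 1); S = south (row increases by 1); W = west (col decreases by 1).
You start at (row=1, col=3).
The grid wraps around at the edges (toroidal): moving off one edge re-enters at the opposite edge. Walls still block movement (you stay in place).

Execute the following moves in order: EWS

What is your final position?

Start: (row=1, col=3)
  E (east): (row=1, col=3) -> (row=1, col=0)
  W (west): (row=1, col=0) -> (row=1, col=3)
  S (south): (row=1, col=3) -> (row=2, col=3)
Final: (row=2, col=3)

Answer: Final position: (row=2, col=3)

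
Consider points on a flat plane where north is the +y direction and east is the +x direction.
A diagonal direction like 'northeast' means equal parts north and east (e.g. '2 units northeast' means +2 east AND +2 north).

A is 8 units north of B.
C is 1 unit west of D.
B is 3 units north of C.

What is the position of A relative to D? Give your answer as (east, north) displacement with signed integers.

Place D at the origin (east=0, north=0).
  C is 1 unit west of D: delta (east=-1, north=+0); C at (east=-1, north=0).
  B is 3 units north of C: delta (east=+0, north=+3); B at (east=-1, north=3).
  A is 8 units north of B: delta (east=+0, north=+8); A at (east=-1, north=11).
Therefore A relative to D: (east=-1, north=11).

Answer: A is at (east=-1, north=11) relative to D.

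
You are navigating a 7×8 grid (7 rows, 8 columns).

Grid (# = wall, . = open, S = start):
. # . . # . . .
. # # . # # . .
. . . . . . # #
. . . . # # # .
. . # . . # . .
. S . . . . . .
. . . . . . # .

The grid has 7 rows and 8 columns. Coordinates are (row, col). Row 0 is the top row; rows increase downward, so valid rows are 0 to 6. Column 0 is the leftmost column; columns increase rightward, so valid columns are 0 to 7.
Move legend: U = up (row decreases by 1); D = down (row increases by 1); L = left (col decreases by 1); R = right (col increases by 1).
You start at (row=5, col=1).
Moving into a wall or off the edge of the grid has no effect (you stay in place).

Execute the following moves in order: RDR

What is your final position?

Answer: Final position: (row=6, col=3)

Derivation:
Start: (row=5, col=1)
  R (right): (row=5, col=1) -> (row=5, col=2)
  D (down): (row=5, col=2) -> (row=6, col=2)
  R (right): (row=6, col=2) -> (row=6, col=3)
Final: (row=6, col=3)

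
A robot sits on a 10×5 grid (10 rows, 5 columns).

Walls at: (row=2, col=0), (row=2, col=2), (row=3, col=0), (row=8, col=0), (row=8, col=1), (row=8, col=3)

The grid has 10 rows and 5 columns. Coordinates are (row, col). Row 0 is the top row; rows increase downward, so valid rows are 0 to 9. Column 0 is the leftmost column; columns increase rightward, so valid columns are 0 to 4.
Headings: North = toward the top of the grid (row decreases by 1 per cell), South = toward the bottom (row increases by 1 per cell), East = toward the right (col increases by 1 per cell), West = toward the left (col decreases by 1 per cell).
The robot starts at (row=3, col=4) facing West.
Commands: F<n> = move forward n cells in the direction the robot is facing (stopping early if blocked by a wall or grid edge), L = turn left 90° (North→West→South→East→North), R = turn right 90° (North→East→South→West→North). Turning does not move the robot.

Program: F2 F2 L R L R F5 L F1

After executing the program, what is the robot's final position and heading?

Answer: Final position: (row=4, col=1), facing South

Derivation:
Start: (row=3, col=4), facing West
  F2: move forward 2, now at (row=3, col=2)
  F2: move forward 1/2 (blocked), now at (row=3, col=1)
  L: turn left, now facing South
  R: turn right, now facing West
  L: turn left, now facing South
  R: turn right, now facing West
  F5: move forward 0/5 (blocked), now at (row=3, col=1)
  L: turn left, now facing South
  F1: move forward 1, now at (row=4, col=1)
Final: (row=4, col=1), facing South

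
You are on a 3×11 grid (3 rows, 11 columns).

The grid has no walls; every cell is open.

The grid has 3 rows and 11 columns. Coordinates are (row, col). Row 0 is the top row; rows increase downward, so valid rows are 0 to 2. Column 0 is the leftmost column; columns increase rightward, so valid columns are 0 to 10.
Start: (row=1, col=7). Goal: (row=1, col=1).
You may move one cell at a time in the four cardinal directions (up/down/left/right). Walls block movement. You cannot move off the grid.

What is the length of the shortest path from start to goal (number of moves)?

Answer: Shortest path length: 6

Derivation:
BFS from (row=1, col=7) until reaching (row=1, col=1):
  Distance 0: (row=1, col=7)
  Distance 1: (row=0, col=7), (row=1, col=6), (row=1, col=8), (row=2, col=7)
  Distance 2: (row=0, col=6), (row=0, col=8), (row=1, col=5), (row=1, col=9), (row=2, col=6), (row=2, col=8)
  Distance 3: (row=0, col=5), (row=0, col=9), (row=1, col=4), (row=1, col=10), (row=2, col=5), (row=2, col=9)
  Distance 4: (row=0, col=4), (row=0, col=10), (row=1, col=3), (row=2, col=4), (row=2, col=10)
  Distance 5: (row=0, col=3), (row=1, col=2), (row=2, col=3)
  Distance 6: (row=0, col=2), (row=1, col=1), (row=2, col=2)  <- goal reached here
One shortest path (6 moves): (row=1, col=7) -> (row=1, col=6) -> (row=1, col=5) -> (row=1, col=4) -> (row=1, col=3) -> (row=1, col=2) -> (row=1, col=1)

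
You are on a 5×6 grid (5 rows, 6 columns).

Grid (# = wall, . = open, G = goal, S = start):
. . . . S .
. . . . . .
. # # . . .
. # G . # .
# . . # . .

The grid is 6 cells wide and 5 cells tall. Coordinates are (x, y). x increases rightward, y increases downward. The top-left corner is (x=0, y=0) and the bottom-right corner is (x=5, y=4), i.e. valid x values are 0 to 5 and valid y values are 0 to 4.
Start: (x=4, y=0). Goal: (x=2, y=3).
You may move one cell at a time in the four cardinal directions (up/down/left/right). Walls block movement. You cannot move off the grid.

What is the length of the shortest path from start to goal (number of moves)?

BFS from (x=4, y=0) until reaching (x=2, y=3):
  Distance 0: (x=4, y=0)
  Distance 1: (x=3, y=0), (x=5, y=0), (x=4, y=1)
  Distance 2: (x=2, y=0), (x=3, y=1), (x=5, y=1), (x=4, y=2)
  Distance 3: (x=1, y=0), (x=2, y=1), (x=3, y=2), (x=5, y=2)
  Distance 4: (x=0, y=0), (x=1, y=1), (x=3, y=3), (x=5, y=3)
  Distance 5: (x=0, y=1), (x=2, y=3), (x=5, y=4)  <- goal reached here
One shortest path (5 moves): (x=4, y=0) -> (x=3, y=0) -> (x=3, y=1) -> (x=3, y=2) -> (x=3, y=3) -> (x=2, y=3)

Answer: Shortest path length: 5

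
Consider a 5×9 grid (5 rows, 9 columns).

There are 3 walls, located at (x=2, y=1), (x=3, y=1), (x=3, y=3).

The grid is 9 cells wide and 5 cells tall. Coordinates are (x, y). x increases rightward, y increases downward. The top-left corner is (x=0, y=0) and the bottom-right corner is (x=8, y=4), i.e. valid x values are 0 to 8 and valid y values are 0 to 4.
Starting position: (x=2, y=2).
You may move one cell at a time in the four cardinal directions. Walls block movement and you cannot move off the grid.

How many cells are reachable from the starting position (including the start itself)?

BFS flood-fill from (x=2, y=2):
  Distance 0: (x=2, y=2)
  Distance 1: (x=1, y=2), (x=3, y=2), (x=2, y=3)
  Distance 2: (x=1, y=1), (x=0, y=2), (x=4, y=2), (x=1, y=3), (x=2, y=4)
  Distance 3: (x=1, y=0), (x=0, y=1), (x=4, y=1), (x=5, y=2), (x=0, y=3), (x=4, y=3), (x=1, y=4), (x=3, y=4)
  Distance 4: (x=0, y=0), (x=2, y=0), (x=4, y=0), (x=5, y=1), (x=6, y=2), (x=5, y=3), (x=0, y=4), (x=4, y=4)
  Distance 5: (x=3, y=0), (x=5, y=0), (x=6, y=1), (x=7, y=2), (x=6, y=3), (x=5, y=4)
  Distance 6: (x=6, y=0), (x=7, y=1), (x=8, y=2), (x=7, y=3), (x=6, y=4)
  Distance 7: (x=7, y=0), (x=8, y=1), (x=8, y=3), (x=7, y=4)
  Distance 8: (x=8, y=0), (x=8, y=4)
Total reachable: 42 (grid has 42 open cells total)

Answer: Reachable cells: 42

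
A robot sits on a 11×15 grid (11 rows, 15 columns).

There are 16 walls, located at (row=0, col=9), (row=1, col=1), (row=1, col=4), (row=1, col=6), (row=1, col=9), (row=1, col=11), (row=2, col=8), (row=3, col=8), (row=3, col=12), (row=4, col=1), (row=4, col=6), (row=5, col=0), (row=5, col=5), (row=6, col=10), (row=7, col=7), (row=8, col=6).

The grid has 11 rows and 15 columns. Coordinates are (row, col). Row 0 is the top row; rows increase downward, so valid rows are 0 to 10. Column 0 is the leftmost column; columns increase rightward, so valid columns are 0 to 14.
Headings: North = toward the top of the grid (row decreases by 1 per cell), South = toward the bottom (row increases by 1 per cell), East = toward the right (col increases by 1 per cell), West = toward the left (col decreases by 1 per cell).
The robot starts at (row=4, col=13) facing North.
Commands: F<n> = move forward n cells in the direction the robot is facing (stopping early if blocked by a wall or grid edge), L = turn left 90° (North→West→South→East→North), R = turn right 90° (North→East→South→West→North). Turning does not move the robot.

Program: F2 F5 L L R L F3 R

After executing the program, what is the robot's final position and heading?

Answer: Final position: (row=3, col=13), facing West

Derivation:
Start: (row=4, col=13), facing North
  F2: move forward 2, now at (row=2, col=13)
  F5: move forward 2/5 (blocked), now at (row=0, col=13)
  L: turn left, now facing West
  L: turn left, now facing South
  R: turn right, now facing West
  L: turn left, now facing South
  F3: move forward 3, now at (row=3, col=13)
  R: turn right, now facing West
Final: (row=3, col=13), facing West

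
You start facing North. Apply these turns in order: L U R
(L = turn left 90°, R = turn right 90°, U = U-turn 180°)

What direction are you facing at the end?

Answer: Final heading: South

Derivation:
Start: North
  L (left (90° counter-clockwise)) -> West
  U (U-turn (180°)) -> East
  R (right (90° clockwise)) -> South
Final: South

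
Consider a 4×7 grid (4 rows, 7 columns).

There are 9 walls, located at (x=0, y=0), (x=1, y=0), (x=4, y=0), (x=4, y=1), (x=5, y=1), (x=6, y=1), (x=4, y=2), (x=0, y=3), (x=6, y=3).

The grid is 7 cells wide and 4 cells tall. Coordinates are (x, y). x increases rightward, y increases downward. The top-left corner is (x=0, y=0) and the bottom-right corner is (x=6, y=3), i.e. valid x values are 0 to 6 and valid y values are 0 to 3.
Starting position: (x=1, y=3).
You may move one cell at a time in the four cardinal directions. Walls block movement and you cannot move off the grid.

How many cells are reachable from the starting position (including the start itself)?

BFS flood-fill from (x=1, y=3):
  Distance 0: (x=1, y=3)
  Distance 1: (x=1, y=2), (x=2, y=3)
  Distance 2: (x=1, y=1), (x=0, y=2), (x=2, y=2), (x=3, y=3)
  Distance 3: (x=0, y=1), (x=2, y=1), (x=3, y=2), (x=4, y=3)
  Distance 4: (x=2, y=0), (x=3, y=1), (x=5, y=3)
  Distance 5: (x=3, y=0), (x=5, y=2)
  Distance 6: (x=6, y=2)
Total reachable: 17 (grid has 19 open cells total)

Answer: Reachable cells: 17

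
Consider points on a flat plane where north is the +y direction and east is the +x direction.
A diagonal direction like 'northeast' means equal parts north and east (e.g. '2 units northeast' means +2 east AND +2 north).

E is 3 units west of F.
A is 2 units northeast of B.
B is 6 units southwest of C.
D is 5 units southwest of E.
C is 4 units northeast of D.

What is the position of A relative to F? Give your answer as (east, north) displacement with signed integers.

Place F at the origin (east=0, north=0).
  E is 3 units west of F: delta (east=-3, north=+0); E at (east=-3, north=0).
  D is 5 units southwest of E: delta (east=-5, north=-5); D at (east=-8, north=-5).
  C is 4 units northeast of D: delta (east=+4, north=+4); C at (east=-4, north=-1).
  B is 6 units southwest of C: delta (east=-6, north=-6); B at (east=-10, north=-7).
  A is 2 units northeast of B: delta (east=+2, north=+2); A at (east=-8, north=-5).
Therefore A relative to F: (east=-8, north=-5).

Answer: A is at (east=-8, north=-5) relative to F.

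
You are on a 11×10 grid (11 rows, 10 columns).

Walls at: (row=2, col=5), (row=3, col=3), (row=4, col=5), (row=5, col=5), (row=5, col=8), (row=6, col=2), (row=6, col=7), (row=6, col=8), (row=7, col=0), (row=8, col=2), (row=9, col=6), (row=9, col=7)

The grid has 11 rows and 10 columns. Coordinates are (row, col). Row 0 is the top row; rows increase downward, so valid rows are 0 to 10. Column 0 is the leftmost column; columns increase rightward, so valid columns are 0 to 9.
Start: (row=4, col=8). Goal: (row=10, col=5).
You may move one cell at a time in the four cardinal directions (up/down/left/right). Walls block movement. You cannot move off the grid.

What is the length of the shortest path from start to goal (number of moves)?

Answer: Shortest path length: 9

Derivation:
BFS from (row=4, col=8) until reaching (row=10, col=5):
  Distance 0: (row=4, col=8)
  Distance 1: (row=3, col=8), (row=4, col=7), (row=4, col=9)
  Distance 2: (row=2, col=8), (row=3, col=7), (row=3, col=9), (row=4, col=6), (row=5, col=7), (row=5, col=9)
  Distance 3: (row=1, col=8), (row=2, col=7), (row=2, col=9), (row=3, col=6), (row=5, col=6), (row=6, col=9)
  Distance 4: (row=0, col=8), (row=1, col=7), (row=1, col=9), (row=2, col=6), (row=3, col=5), (row=6, col=6), (row=7, col=9)
  Distance 5: (row=0, col=7), (row=0, col=9), (row=1, col=6), (row=3, col=4), (row=6, col=5), (row=7, col=6), (row=7, col=8), (row=8, col=9)
  Distance 6: (row=0, col=6), (row=1, col=5), (row=2, col=4), (row=4, col=4), (row=6, col=4), (row=7, col=5), (row=7, col=7), (row=8, col=6), (row=8, col=8), (row=9, col=9)
  Distance 7: (row=0, col=5), (row=1, col=4), (row=2, col=3), (row=4, col=3), (row=5, col=4), (row=6, col=3), (row=7, col=4), (row=8, col=5), (row=8, col=7), (row=9, col=8), (row=10, col=9)
  Distance 8: (row=0, col=4), (row=1, col=3), (row=2, col=2), (row=4, col=2), (row=5, col=3), (row=7, col=3), (row=8, col=4), (row=9, col=5), (row=10, col=8)
  Distance 9: (row=0, col=3), (row=1, col=2), (row=2, col=1), (row=3, col=2), (row=4, col=1), (row=5, col=2), (row=7, col=2), (row=8, col=3), (row=9, col=4), (row=10, col=5), (row=10, col=7)  <- goal reached here
One shortest path (9 moves): (row=4, col=8) -> (row=4, col=7) -> (row=4, col=6) -> (row=5, col=6) -> (row=6, col=6) -> (row=6, col=5) -> (row=7, col=5) -> (row=8, col=5) -> (row=9, col=5) -> (row=10, col=5)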